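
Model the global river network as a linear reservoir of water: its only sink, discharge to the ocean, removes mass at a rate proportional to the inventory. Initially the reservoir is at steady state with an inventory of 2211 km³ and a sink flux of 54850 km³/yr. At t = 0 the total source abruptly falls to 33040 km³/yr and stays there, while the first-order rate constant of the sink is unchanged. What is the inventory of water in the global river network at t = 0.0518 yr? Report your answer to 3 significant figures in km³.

τ = M₀/F₀ = 2211/54850 = 0.04031 yr; rate constant k = 1/τ.
New steady state M_∞ = F₁/k = F₁·τ = 33040 × 0.04031 = 1331.8 km³.
M(t) = M_∞ + (M₀ − M_∞)·e^(−t/τ); t/τ = 0.0518/0.04031 = 1.285, so e^(−t/τ) = 0.2766.
M(t) = 1331.8 + 879.2 × 0.2766 = 1575.0 km³.

1580 km³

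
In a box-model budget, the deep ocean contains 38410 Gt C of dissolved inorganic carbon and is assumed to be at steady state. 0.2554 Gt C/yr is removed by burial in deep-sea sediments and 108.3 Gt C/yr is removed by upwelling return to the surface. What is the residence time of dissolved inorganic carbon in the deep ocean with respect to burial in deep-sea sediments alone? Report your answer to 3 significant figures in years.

Residence time with respect to a single sink: τ = M / F_sink.
τ = 38410 / 0.2554 = 150400 yr.

150000 yr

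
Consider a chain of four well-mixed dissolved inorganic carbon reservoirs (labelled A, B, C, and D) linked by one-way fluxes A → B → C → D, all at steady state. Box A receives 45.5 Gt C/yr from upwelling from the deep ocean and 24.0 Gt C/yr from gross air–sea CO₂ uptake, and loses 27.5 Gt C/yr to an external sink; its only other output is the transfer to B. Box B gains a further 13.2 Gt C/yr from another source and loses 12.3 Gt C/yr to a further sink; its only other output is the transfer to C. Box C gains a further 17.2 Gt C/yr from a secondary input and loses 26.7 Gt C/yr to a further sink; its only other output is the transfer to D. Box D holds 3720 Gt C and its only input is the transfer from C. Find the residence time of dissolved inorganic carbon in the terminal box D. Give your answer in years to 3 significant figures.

Box A: F(A→B) = (45.5 + 24.0) − 27.5 = 42.000 Gt C/yr.
Box B: F(B→C) = (42.000 + 13.2) − 12.3 = 42.900 Gt C/yr.
Box C: F(C→D) = (42.900 + 17.2) − 26.7 = 33.400 Gt C/yr.
Box D throughput = its input = 33.400 Gt C/yr; τ = 3720 / 33.400 = 111.4 yr.

111 yr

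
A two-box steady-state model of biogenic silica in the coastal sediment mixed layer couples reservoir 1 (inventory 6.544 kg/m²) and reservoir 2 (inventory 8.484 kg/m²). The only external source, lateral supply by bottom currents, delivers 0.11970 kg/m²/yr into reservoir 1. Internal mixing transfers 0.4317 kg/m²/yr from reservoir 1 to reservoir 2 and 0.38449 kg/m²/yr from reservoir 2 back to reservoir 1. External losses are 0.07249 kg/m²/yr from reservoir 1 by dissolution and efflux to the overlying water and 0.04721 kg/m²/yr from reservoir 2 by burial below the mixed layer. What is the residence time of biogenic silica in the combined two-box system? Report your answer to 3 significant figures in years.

126 yr

For the system as a whole, the A↔B exchange is internal and contributes nothing to the throughput; only the external sinks remove mass.
M_total = 6.544 + 8.484 = 15.028 kg/m².
ΣF_external_out = 0.07249 + 0.04721 = 0.11970 kg/m²/yr.
τ = M_total / ΣF_ext = 15.028 / 0.11970 = 125.5 yr.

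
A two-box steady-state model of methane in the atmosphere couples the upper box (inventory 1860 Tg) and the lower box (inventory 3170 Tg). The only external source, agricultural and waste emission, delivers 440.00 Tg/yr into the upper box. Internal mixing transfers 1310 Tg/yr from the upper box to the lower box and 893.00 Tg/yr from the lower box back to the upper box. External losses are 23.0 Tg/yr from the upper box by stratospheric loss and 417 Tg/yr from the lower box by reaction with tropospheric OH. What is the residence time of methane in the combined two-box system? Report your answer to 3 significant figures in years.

For the system as a whole, the A↔B exchange is internal and contributes nothing to the throughput; only the external sinks remove mass.
M_total = 1860 + 3170 = 5030.0 Tg.
ΣF_external_out = 23.0 + 417 = 440.00 Tg/yr.
τ = M_total / ΣF_ext = 5030.0 / 440.00 = 11.43 yr.

11.4 yr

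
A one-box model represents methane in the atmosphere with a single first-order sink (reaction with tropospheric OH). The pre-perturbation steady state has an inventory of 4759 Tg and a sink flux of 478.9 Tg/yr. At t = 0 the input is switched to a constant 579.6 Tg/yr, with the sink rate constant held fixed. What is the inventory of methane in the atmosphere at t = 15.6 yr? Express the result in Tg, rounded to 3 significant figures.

5550 Tg

τ = M₀/F₀ = 4759/478.9 = 9.937 yr; rate constant k = 1/τ.
New steady state M_∞ = F₁/k = F₁·τ = 579.6 × 9.937 = 5759.7 Tg.
M(t) = M_∞ + (M₀ − M_∞)·e^(−t/τ); t/τ = 15.6/9.937 = 1.570, so e^(−t/τ) = 0.2081.
M(t) = 5759.7 − 1001 × 0.2081 = 5551.5 Tg.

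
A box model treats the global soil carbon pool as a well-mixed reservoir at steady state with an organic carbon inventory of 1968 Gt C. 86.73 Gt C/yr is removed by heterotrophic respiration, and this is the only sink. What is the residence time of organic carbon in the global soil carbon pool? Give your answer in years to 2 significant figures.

23 yr

τ = M / F = 1968 / 86.73 = 22.69 yr.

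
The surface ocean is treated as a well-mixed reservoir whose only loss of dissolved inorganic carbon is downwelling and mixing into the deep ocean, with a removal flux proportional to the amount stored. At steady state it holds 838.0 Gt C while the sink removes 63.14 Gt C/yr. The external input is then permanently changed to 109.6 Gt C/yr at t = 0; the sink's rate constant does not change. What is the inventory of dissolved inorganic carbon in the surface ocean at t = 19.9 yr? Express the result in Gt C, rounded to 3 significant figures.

The sink rate constant is k = F₀/M₀ = 63.14/838.0 = 0.07535 yr⁻¹.
Solving dM/dt = F₁ − kM with M(0) = M₀ gives M(t) = F₁/k + (M₀ − F₁/k)·e^(−kt).
F₁/k = 109.6/0.07535 = 1454.6 Gt C; kt = 0.07535 × 19.9 = 1.499, e^(−kt) = 0.2233.
M(19.9) = 1454.6 + (838.0 − 1454.6) × 0.2233 = 1454.6 − 137.7 = 1317.0 Gt C.

1320 Gt C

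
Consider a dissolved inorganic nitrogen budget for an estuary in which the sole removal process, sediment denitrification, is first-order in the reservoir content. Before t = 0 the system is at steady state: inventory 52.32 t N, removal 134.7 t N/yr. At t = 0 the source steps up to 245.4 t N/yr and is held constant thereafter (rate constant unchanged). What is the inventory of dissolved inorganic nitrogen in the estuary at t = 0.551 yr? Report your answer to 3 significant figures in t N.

Residence time τ = M₀/F₀ = 0.3884 yr. The eventual steady state is M_∞ = M₀·(F₁/F₀) = 52.32 × 245.4/134.7 = 95.318 t N.
The anomaly ΔM(t) = M(t) − M_∞ decays as ΔM₀·e^(−t/τ) with ΔM₀ = 52.32 − 95.318 = −43.00 t N.
At t = 0.551 yr, e^(−t/τ) = e^(−1.419) = 0.2421, so ΔM = −10.41 t N and M = 95.318 − 10.41 = 84.910 t N.

84.9 t N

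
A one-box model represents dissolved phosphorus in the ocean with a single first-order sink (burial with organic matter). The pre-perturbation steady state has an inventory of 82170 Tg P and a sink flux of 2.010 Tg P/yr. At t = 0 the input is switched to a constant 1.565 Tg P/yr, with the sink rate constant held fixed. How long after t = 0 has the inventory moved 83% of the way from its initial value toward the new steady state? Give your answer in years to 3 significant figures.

72400 yr

τ = M₀/F₀ = 82170/2.010 = 40880 yr.
The remaining gap fraction is e^(−t/τ); 83% covered ⇒ e^(−t/τ) = 0.170.
t = −τ ln(0.170) = 40880 × 1.772 = 72440 yr.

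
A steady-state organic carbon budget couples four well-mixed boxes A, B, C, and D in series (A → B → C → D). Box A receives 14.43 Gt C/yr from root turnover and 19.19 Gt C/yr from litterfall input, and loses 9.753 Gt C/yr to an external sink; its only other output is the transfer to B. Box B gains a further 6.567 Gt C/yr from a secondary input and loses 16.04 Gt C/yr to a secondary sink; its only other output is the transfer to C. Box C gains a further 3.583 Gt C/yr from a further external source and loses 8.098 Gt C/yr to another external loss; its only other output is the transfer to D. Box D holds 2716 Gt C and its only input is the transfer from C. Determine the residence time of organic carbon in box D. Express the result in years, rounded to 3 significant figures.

Box A: F(A→B) = (14.43 + 19.19) − 9.753 = 23.867 Gt C/yr.
Box B: F(B→C) = (23.867 + 6.567) − 16.04 = 14.394 Gt C/yr.
Box C: F(C→D) = (14.394 + 3.583) − 8.098 = 9.8790 Gt C/yr.
Box D throughput = its input = 9.8790 Gt C/yr; τ = 2716 / 9.8790 = 274.9 yr.

275 yr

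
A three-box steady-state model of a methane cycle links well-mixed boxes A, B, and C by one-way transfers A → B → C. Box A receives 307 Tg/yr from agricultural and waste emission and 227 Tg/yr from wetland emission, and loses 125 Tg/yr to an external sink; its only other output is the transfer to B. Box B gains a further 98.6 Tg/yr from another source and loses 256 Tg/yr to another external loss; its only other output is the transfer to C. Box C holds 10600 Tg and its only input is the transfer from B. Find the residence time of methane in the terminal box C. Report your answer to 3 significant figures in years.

Box A: F(A→B) = (307 + 227) − 125 = 409.00 Tg/yr.
Box B: F(B→C) = (409.00 + 98.6) − 256 = 251.60 Tg/yr.
Box C throughput = its input = 251.60 Tg/yr; τ = 10600 / 251.60 = 42.13 yr.

42.1 yr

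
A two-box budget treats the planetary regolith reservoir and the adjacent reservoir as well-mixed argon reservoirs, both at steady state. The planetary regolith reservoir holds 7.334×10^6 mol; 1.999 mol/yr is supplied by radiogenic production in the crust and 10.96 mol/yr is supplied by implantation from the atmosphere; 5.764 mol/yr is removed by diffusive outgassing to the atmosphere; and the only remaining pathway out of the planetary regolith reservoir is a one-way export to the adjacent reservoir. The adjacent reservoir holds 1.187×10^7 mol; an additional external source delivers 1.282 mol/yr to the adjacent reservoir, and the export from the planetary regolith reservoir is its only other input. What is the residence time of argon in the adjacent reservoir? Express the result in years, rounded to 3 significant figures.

1.40×10^6 yr

Balance the planetary regolith reservoir: ΣF_in = 1.999 + 10.96 = 12.959 mol/yr.
Export to the adjacent reservoir = ΣF_in − (5.764) = 7.1950 mol/yr.
Total input to the adjacent reservoir = 7.1950 + 1.282 = 8.4770 mol/yr; at steady state this equals its total output.
τ = M / F = 1.187×10^7 / 8.4770 = 1.400×10^6 yr.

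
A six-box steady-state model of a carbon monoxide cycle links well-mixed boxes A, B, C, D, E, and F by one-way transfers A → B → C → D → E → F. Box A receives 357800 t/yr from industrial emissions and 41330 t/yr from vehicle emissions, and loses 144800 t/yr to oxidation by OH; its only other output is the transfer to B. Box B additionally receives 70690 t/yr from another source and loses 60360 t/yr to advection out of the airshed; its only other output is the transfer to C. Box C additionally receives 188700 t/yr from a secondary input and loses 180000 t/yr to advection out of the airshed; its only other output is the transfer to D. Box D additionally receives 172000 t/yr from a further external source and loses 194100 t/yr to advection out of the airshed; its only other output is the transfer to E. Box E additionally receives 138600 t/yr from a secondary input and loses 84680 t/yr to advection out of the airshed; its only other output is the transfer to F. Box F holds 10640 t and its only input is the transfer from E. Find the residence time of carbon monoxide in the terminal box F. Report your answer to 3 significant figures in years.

Box A: F(A→B) = (357800 + 41330) − 144800 = 254330 t/yr.
Box B: F(B→C) = (254330 + 70690) − 60360 = 264660 t/yr.
Box C: F(C→D) = (264660 + 188700) − 180000 = 273360 t/yr.
Box D: F(D→E) = (273360 + 172000) − 194100 = 251260 t/yr.
Box E: F(E→F) = (251260 + 138600) − 84680 = 305180 t/yr.
Box F throughput = its input = 305180 t/yr; τ = 10640 / 305180 = 0.03486 yr.

0.0349 yr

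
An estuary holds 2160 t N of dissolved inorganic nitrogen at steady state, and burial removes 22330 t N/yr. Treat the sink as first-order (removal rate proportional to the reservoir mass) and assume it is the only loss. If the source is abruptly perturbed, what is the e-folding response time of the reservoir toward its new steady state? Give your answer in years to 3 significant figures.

0.0967 yr

For a linear reservoir the response time equals the residence time τ = M/F.
τ = 2160 / 22330 = 0.09673 yr.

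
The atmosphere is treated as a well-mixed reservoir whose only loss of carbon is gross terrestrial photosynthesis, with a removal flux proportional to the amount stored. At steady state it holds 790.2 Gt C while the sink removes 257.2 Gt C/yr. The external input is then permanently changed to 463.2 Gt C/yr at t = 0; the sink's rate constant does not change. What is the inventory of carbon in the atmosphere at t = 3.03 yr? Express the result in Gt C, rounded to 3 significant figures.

1190 Gt C

The sink rate constant is k = F₀/M₀ = 257.2/790.2 = 0.3255 yr⁻¹.
Solving dM/dt = F₁ − kM with M(0) = M₀ gives M(t) = F₁/k + (M₀ − F₁/k)·e^(−kt).
F₁/k = 463.2/0.3255 = 1423.1 Gt C; kt = 0.3255 × 3.03 = 0.9862, e^(−kt) = 0.3730.
M(3.03) = 1423.1 + (790.2 − 1423.1) × 0.3730 = 1423.1 − 236.1 = 1187.0 Gt C.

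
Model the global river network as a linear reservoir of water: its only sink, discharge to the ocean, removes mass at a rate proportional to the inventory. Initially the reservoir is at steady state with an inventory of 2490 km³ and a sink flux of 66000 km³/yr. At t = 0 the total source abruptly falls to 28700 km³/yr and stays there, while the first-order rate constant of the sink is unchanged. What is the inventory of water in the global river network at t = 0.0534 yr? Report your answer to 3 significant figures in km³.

1420 km³

Residence time τ = M₀/F₀ = 0.03773 yr. The eventual steady state is M_∞ = M₀·(F₁/F₀) = 2490 × 28700/66000 = 1082.8 km³.
The anomaly ΔM(t) = M(t) − M_∞ decays as ΔM₀·e^(−t/τ) with ΔM₀ = 2490 − 1082.8 = 1407 km³.
At t = 0.0534 yr, e^(−t/τ) = e^(−1.415) = 0.2428, so ΔM = 341.7 km³ and M = 1082.8 + 341.7 = 1424.5 km³.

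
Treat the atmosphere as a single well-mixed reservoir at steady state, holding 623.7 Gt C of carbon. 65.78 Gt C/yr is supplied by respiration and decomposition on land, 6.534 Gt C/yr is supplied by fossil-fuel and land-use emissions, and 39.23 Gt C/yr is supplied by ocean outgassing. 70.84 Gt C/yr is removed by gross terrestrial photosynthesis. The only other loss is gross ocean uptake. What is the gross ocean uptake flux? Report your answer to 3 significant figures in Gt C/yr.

40.7 Gt C/yr

At steady state ΣF_in = ΣF_out.
ΣF_in = 65.78 + 6.534 + 39.23 = 111.54 Gt C/yr.
Gross ocean uptake flux = ΣF_in − (70.84) = 111.54 − 70.84 = 40.70 Gt C/yr.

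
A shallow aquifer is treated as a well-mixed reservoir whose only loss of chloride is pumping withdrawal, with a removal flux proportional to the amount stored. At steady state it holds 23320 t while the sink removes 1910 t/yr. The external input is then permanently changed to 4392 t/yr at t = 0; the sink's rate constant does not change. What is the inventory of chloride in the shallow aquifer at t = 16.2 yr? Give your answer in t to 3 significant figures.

τ = M₀/F₀ = 23320/1910 = 12.21 yr; rate constant k = 1/τ.
New steady state M_∞ = F₁/k = F₁·τ = 4392 × 12.21 = 53624 t.
M(t) = M_∞ + (M₀ − M_∞)·e^(−t/τ); t/τ = 16.2/12.21 = 1.327, so e^(−t/τ) = 0.2653.
M(t) = 53624 − 30300 × 0.2653 = 45584 t.

45600 t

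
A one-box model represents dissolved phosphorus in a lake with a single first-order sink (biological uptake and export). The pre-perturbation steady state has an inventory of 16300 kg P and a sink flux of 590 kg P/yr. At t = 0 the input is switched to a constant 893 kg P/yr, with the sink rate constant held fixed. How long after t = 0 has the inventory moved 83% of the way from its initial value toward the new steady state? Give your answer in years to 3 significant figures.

49.0 yr

τ = M₀/F₀ = 16300/590 = 27.63 yr.
The remaining gap fraction is e^(−t/τ); 83% covered ⇒ e^(−t/τ) = 0.170.
t = −τ ln(0.170) = 27.63 × 1.772 = 48.95 yr.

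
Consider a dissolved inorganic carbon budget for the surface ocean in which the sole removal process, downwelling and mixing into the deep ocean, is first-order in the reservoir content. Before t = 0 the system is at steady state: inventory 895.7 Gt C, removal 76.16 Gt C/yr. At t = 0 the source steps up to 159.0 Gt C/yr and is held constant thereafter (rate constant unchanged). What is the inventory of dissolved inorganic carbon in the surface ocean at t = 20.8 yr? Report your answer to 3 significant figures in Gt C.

τ = M₀/F₀ = 895.7/76.16 = 11.76 yr; rate constant k = 1/τ.
New steady state M_∞ = F₁/k = F₁·τ = 159.0 × 11.76 = 1870.0 Gt C.
M(t) = M_∞ + (M₀ − M_∞)·e^(−t/τ); t/τ = 20.8/11.76 = 1.769, so e^(−t/τ) = 0.1706.
M(t) = 1870.0 − 974.3 × 0.1706 = 1703.8 Gt C.

1700 Gt C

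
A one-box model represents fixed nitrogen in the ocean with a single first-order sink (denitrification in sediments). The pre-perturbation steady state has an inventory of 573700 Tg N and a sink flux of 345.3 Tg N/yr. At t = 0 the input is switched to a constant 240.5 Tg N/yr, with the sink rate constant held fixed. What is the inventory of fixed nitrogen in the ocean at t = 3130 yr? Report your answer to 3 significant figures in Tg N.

426000 Tg N

τ = M₀/F₀ = 573700/345.3 = 1661 yr; rate constant k = 1/τ.
New steady state M_∞ = F₁/k = F₁·τ = 240.5 × 1661 = 399580 Tg N.
M(t) = M_∞ + (M₀ − M_∞)·e^(−t/τ); t/τ = 3130/1661 = 1.884, so e^(−t/τ) = 0.1520.
M(t) = 399580 + 174100 × 0.1520 = 426050 Tg N.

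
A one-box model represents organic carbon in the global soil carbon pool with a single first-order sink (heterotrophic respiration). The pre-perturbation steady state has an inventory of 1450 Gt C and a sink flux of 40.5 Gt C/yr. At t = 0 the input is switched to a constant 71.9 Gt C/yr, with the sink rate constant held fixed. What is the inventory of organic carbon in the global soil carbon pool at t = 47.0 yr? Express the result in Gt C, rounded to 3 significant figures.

Residence time τ = M₀/F₀ = 35.80 yr. The eventual steady state is M_∞ = M₀·(F₁/F₀) = 1450 × 71.9/40.5 = 2574.2 Gt C.
The anomaly ΔM(t) = M(t) − M_∞ decays as ΔM₀·e^(−t/τ) with ΔM₀ = 1450 − 2574.2 = −1124 Gt C.
At t = 47.0 yr, e^(−t/τ) = e^(−1.313) = 0.2691, so ΔM = −302.5 Gt C and M = 2574.2 − 302.5 = 2271.7 Gt C.

2270 Gt C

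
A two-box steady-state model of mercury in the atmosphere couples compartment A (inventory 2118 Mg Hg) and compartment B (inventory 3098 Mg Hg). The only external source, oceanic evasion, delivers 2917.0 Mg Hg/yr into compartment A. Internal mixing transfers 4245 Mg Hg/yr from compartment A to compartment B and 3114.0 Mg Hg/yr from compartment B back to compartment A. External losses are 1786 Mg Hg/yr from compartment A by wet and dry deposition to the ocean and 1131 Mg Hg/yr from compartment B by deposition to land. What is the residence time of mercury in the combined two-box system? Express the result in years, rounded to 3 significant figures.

For the system as a whole, the A↔B exchange is internal and contributes nothing to the throughput; only the external sinks remove mass.
M_total = 2118 + 3098 = 5216.0 Mg Hg.
ΣF_external_out = 1786 + 1131 = 2917.0 Mg Hg/yr.
τ = M_total / ΣF_ext = 5216.0 / 2917.0 = 1.788 yr.

1.79 yr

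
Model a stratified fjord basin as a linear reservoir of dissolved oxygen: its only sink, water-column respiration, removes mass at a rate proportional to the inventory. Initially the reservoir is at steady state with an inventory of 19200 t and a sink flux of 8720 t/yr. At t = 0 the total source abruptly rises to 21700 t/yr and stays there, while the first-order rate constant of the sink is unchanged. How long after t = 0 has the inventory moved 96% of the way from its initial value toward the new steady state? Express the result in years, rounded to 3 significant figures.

τ = M₀/F₀ = 19200/8720 = 2.202 yr.
The remaining gap fraction is e^(−t/τ); 96% covered ⇒ e^(−t/τ) = 0.0400.
t = −τ ln(0.0400) = 2.202 × 3.219 = 7.087 yr.

7.09 yr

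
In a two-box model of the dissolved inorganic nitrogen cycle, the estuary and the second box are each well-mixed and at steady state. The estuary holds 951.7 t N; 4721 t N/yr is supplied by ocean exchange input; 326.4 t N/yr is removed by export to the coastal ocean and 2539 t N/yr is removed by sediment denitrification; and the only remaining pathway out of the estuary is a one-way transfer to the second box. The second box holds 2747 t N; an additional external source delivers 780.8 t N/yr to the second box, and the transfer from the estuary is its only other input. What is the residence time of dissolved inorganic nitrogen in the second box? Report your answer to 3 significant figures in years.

Balance the estuary: ΣF_in = 4721.0 t N/yr.
Transfer to the second box = ΣF_in − (326.4 + 2539) = 1855.6 t N/yr.
Total input to the second box = 1855.6 + 780.8 = 2636.4 t N/yr; at steady state this equals its total output.
τ = M / F = 2747 / 2636.4 = 1.042 yr.

1.04 yr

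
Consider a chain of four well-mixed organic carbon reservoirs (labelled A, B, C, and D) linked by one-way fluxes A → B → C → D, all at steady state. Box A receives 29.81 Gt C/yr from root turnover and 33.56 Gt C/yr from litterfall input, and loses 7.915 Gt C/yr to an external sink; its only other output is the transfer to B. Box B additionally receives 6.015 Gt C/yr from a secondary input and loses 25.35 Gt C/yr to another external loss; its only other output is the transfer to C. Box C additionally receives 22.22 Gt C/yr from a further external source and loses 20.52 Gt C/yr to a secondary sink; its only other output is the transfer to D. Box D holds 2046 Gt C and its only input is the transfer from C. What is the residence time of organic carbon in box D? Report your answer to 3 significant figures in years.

54.1 yr

Box A: F(A→B) = (29.81 + 33.56) − 7.915 = 55.455 Gt C/yr.
Box B: F(B→C) = (55.455 + 6.015) − 25.35 = 36.120 Gt C/yr.
Box C: F(C→D) = (36.120 + 22.22) − 20.52 = 37.820 Gt C/yr.
Box D throughput = its input = 37.820 Gt C/yr; τ = 2046 / 37.820 = 54.10 yr.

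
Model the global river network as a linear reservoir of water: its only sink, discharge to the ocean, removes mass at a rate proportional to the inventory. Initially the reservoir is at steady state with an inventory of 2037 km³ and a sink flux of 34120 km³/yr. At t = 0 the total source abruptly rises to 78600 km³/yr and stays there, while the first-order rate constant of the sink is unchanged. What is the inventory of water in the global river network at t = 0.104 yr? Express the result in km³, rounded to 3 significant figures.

4230 km³

The sink rate constant is k = F₀/M₀ = 34120/2037 = 16.75 yr⁻¹.
Solving dM/dt = F₁ − kM with M(0) = M₀ gives M(t) = F₁/k + (M₀ − F₁/k)·e^(−kt).
F₁/k = 78600/16.75 = 4692.5 km³; kt = 16.75 × 0.104 = 1.742, e^(−kt) = 0.1752.
M(0.104) = 4692.5 + (2037 − 4692.5) × 0.1752 = 4692.5 − 465.2 = 4227.3 km³.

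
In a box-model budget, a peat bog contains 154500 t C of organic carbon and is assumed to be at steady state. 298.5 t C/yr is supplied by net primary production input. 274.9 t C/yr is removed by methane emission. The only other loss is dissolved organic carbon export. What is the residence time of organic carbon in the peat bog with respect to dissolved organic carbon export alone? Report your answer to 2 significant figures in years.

At steady state ΣF_in = ΣF_out.
ΣF_in = 298.50 t C/yr.
Dissolved organic carbon export flux = ΣF_in − (274.9) = 298.50 − 274.9 = 23.60 t C/yr.
τ = M / F = 154500 / 23.60 = 6547 yr.

6500 yr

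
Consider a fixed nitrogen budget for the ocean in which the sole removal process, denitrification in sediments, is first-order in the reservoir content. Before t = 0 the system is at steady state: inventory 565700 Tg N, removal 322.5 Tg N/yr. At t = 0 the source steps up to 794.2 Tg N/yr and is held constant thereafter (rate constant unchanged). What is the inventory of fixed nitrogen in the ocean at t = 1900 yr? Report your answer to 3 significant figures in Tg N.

1.11×10^6 Tg N

Residence time τ = M₀/F₀ = 1754 yr. The eventual steady state is M_∞ = M₀·(F₁/F₀) = 565700 × 794.2/322.5 = 1.3931×10^6 Tg N.
The anomaly ΔM(t) = M(t) − M_∞ decays as ΔM₀·e^(−t/τ) with ΔM₀ = 565700 − 1.3931×10^6 = −827400 Tg N.
At t = 1900 yr, e^(−t/τ) = e^(−1.083) = 0.3385, so ΔM = −280100 Tg N and M = 1.3931×10^6 − 280100 = 1.1130×10^6 Tg N.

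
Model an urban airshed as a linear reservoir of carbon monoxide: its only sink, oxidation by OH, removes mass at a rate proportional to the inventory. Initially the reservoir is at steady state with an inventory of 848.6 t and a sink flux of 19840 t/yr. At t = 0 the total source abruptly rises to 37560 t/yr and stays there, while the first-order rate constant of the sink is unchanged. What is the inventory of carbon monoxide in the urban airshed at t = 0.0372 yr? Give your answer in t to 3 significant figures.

The sink rate constant is k = F₀/M₀ = 19840/848.6 = 23.38 yr⁻¹.
Solving dM/dt = F₁ − kM with M(0) = M₀ gives M(t) = F₁/k + (M₀ − F₁/k)·e^(−kt).
F₁/k = 37560/23.38 = 1606.5 t; kt = 23.38 × 0.0372 = 0.8697, e^(−kt) = 0.4191.
M(0.0372) = 1606.5 + (848.6 − 1606.5) × 0.4191 = 1606.5 − 317.6 = 1288.9 t.

1290 t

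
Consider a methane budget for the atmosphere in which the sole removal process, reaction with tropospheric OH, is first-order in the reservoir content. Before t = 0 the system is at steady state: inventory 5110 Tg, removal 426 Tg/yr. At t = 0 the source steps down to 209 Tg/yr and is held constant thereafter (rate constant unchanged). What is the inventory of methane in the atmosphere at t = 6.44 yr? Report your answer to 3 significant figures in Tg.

4030 Tg

The sink rate constant is k = F₀/M₀ = 426/5110 = 0.08337 yr⁻¹.
Solving dM/dt = F₁ − kM with M(0) = M₀ gives M(t) = F₁/k + (M₀ − F₁/k)·e^(−kt).
F₁/k = 209/0.08337 = 2507.0 Tg; kt = 0.08337 × 6.44 = 0.5369, e^(−kt) = 0.5846.
M(6.44) = 2507.0 + (5110 − 2507.0) × 0.5846 = 2507.0 + 1522 = 4028.6 Tg.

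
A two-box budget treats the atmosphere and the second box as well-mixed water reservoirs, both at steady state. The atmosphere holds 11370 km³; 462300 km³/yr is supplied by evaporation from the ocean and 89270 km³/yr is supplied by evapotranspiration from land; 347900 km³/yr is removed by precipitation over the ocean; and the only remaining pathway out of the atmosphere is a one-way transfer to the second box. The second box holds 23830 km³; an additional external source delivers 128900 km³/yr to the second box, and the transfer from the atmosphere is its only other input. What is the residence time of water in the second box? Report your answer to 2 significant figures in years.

Balance the atmosphere: ΣF_in = 462300 + 89270 = 551570 km³/yr.
Transfer to the second box = ΣF_in − (347900) = 203670 km³/yr.
Total input to the second box = 203670 + 128900 = 332570 km³/yr; at steady state this equals its total output.
τ = M / F = 23830 / 332570 = 0.07165 yr.

0.072 yr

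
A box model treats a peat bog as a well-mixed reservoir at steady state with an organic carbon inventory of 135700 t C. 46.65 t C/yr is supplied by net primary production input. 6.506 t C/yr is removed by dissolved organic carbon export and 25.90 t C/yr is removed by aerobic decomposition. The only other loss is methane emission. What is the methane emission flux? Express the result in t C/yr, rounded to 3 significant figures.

At steady state ΣF_in = ΣF_out.
ΣF_in = 46.650 t C/yr.
Methane emission flux = ΣF_in − (6.506 + 25.90) = 46.650 − 32.41 = 14.24 t C/yr.

14.2 t C/yr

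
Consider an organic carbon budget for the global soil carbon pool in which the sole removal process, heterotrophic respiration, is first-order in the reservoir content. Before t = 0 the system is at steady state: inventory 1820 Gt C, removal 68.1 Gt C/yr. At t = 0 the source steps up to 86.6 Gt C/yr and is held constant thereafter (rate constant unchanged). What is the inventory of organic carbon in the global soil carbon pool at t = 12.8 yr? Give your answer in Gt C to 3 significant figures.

2010 Gt C

The sink rate constant is k = F₀/M₀ = 68.1/1820 = 0.03742 yr⁻¹.
Solving dM/dt = F₁ − kM with M(0) = M₀ gives M(t) = F₁/k + (M₀ − F₁/k)·e^(−kt).
F₁/k = 86.6/0.03742 = 2314.4 Gt C; kt = 0.03742 × 12.8 = 0.4789, e^(−kt) = 0.6194.
M(12.8) = 2314.4 + (1820 − 2314.4) × 0.6194 = 2314.4 − 306.3 = 2008.2 Gt C.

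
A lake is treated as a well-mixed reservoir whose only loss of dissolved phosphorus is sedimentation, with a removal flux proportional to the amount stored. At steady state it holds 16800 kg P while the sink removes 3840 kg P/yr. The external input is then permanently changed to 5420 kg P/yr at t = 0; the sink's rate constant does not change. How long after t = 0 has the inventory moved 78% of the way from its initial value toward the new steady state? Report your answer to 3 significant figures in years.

6.62 yr

τ = M₀/F₀ = 16800/3840 = 4.375 yr.
The remaining gap fraction is e^(−t/τ); 78% covered ⇒ e^(−t/τ) = 0.220.
t = −τ ln(0.220) = 4.375 × 1.514 = 6.624 yr.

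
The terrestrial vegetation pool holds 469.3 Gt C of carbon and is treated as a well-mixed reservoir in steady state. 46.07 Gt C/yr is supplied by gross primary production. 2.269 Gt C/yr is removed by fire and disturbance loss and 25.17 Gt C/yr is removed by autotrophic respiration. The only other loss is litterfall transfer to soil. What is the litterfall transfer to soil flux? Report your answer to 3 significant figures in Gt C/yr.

18.6 Gt C/yr

At steady state ΣF_in = ΣF_out.
ΣF_in = 46.070 Gt C/yr.
Litterfall transfer to soil flux = ΣF_in − (2.269 + 25.17) = 46.070 − 27.44 = 18.63 Gt C/yr.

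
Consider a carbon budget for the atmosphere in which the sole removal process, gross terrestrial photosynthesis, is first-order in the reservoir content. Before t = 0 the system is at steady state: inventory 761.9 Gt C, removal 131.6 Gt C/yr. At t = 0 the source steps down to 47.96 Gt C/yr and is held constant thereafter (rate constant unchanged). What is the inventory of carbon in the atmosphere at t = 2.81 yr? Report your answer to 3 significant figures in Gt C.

576 Gt C

τ = M₀/F₀ = 761.9/131.6 = 5.790 yr; rate constant k = 1/τ.
New steady state M_∞ = F₁/k = F₁·τ = 47.96 × 5.790 = 277.67 Gt C.
M(t) = M_∞ + (M₀ − M_∞)·e^(−t/τ); t/τ = 2.81/5.790 = 0.4854, so e^(−t/τ) = 0.6155.
M(t) = 277.67 + 484.2 × 0.6155 = 575.70 Gt C.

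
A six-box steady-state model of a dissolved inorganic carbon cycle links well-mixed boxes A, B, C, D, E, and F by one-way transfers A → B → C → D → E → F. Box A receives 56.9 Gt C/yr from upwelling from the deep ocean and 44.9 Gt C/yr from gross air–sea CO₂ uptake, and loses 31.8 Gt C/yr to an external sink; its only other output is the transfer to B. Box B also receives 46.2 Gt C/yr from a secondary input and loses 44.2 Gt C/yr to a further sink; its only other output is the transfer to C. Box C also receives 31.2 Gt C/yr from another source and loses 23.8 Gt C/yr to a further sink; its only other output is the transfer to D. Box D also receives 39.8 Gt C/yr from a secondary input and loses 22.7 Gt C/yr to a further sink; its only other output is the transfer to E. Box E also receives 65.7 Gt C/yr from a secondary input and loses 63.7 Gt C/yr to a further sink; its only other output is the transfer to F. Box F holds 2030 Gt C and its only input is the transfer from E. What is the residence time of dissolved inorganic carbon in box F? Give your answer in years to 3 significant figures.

20.6 yr

Box A: F(A→B) = (56.9 + 44.9) − 31.8 = 70.000 Gt C/yr.
Box B: F(B→C) = (70.000 + 46.2) − 44.2 = 72.000 Gt C/yr.
Box C: F(C→D) = (72.000 + 31.2) − 23.8 = 79.400 Gt C/yr.
Box D: F(D→E) = (79.400 + 39.8) − 22.7 = 96.500 Gt C/yr.
Box E: F(E→F) = (96.500 + 65.7) − 63.7 = 98.500 Gt C/yr.
Box F throughput = its input = 98.500 Gt C/yr; τ = 2030 / 98.500 = 20.61 yr.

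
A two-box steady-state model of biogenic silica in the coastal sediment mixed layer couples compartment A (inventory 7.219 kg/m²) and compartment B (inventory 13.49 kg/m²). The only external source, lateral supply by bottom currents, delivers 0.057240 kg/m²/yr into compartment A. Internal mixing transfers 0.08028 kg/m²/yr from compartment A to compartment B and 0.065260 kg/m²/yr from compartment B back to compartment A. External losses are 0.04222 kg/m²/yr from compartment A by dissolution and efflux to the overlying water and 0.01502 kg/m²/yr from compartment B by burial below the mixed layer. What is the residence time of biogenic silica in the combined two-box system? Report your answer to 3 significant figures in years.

362 yr

Residence time in the combined system uses the total inventory and the total *external* removal — internal exchanges between the two boxes cancel.
M_total = 7.219 + 13.49 = 20.709 kg/m².
ΣF_external_out = 0.04222 + 0.01502 = 0.057240 kg/m²/yr.
τ = M_total / ΣF_ext = 20.709 / 0.057240 = 361.8 yr.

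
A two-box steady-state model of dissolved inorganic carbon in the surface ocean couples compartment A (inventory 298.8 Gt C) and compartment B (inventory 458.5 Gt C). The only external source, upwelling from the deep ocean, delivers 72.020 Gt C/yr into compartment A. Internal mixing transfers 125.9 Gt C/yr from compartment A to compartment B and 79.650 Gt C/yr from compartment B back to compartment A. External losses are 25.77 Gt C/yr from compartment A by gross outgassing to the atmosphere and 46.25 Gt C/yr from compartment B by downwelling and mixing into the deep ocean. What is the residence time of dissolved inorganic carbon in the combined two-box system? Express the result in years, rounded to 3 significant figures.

For the system as a whole, the A↔B exchange is internal and contributes nothing to the throughput; only the external sinks remove mass.
M_total = 298.8 + 458.5 = 757.30 Gt C.
ΣF_external_out = 25.77 + 46.25 = 72.020 Gt C/yr.
τ = M_total / ΣF_ext = 757.30 / 72.020 = 10.52 yr.

10.5 yr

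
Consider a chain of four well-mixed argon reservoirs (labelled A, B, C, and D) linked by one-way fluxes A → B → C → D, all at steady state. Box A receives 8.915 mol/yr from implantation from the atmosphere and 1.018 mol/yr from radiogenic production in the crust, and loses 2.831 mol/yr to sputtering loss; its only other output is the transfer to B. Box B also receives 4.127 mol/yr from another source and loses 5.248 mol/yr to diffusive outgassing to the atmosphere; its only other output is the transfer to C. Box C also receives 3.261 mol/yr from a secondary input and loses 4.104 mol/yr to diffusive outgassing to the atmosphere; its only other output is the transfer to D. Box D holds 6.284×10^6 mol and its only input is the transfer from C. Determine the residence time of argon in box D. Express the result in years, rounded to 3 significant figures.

Box A: F(A→B) = (8.915 + 1.018) − 2.831 = 7.1020 mol/yr.
Box B: F(B→C) = (7.1020 + 4.127) − 5.248 = 5.9810 mol/yr.
Box C: F(C→D) = (5.9810 + 3.261) − 4.104 = 5.1380 mol/yr.
Box D throughput = its input = 5.1380 mol/yr; τ = 6.284×10^6 / 5.1380 = 1.223×10^6 yr.

1.22×10^6 yr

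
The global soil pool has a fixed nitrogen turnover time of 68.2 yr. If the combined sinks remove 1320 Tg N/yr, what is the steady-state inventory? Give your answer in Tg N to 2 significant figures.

τ = M/F ⇒ M = τ × F = 68.2 × 1320 = 90020 Tg N.

90000 Tg N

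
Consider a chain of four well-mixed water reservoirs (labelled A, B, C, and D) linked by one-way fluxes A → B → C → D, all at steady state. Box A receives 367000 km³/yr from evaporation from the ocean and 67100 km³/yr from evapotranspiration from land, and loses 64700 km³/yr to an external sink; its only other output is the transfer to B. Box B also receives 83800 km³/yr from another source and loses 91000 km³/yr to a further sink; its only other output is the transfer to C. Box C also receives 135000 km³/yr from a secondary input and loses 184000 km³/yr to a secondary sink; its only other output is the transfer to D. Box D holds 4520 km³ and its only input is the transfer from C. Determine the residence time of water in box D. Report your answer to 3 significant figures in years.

0.0144 yr

Box A: F(A→B) = (367000 + 67100) − 64700 = 369400 km³/yr.
Box B: F(B→C) = (369400 + 83800) − 91000 = 362200 km³/yr.
Box C: F(C→D) = (362200 + 135000) − 184000 = 313200 km³/yr.
Box D throughput = its input = 313200 km³/yr; τ = 4520 / 313200 = 0.01443 yr.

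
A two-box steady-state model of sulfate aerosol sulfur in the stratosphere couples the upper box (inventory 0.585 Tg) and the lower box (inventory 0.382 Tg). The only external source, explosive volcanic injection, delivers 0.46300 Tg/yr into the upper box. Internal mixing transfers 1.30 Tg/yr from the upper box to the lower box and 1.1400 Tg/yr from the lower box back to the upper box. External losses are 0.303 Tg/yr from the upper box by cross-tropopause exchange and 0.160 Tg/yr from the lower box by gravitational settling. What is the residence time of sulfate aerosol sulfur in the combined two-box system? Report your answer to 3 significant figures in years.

Residence time in the combined system uses the total inventory and the total *external* removal — internal exchanges between the two boxes cancel.
M_total = 0.585 + 0.382 = 0.96700 Tg.
ΣF_external_out = 0.303 + 0.160 = 0.46300 Tg/yr.
τ = M_total / ΣF_ext = 0.96700 / 0.46300 = 2.089 yr.

2.09 yr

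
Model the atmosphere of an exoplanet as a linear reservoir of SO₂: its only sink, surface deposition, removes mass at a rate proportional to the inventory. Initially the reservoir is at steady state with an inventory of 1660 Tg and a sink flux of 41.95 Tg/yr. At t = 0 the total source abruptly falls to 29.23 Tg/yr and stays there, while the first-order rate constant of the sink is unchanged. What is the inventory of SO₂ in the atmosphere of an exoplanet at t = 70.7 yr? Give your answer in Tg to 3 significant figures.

1240 Tg

Residence time τ = M₀/F₀ = 39.57 yr. The eventual steady state is M_∞ = M₀·(F₁/F₀) = 1660 × 29.23/41.95 = 1156.7 Tg.
The anomaly ΔM(t) = M(t) − M_∞ decays as ΔM₀·e^(−t/τ) with ΔM₀ = 1660 − 1156.7 = 503.3 Tg.
At t = 70.7 yr, e^(−t/τ) = e^(−1.787) = 0.1675, so ΔM = 84.32 Tg and M = 1156.7 + 84.32 = 1241.0 Tg.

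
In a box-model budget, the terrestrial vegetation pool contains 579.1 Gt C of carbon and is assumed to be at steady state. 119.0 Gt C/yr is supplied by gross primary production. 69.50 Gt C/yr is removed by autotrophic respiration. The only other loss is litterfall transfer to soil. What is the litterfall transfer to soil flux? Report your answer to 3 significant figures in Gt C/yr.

49.5 Gt C/yr

At steady state ΣF_in = ΣF_out.
ΣF_in = 119.00 Gt C/yr.
Litterfall transfer to soil flux = ΣF_in − (69.50) = 119.00 − 69.50 = 49.50 Gt C/yr.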